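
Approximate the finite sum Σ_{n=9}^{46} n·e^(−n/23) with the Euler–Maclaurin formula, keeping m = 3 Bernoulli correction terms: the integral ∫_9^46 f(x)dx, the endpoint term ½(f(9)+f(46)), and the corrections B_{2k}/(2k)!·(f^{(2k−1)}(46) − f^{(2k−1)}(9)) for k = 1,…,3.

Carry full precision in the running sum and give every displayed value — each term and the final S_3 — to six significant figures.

The integral term ∫_9^46 x·e^(−x/23) dx = 282.887.
½[f(9) + f(46)] = ½[6.08557 + 6.22542] = 6.15550.
So far: 289.043.
k=1: B_{2}/(2)! × [f^{(1)}(46) − f^{(1)}(9)] = 1/12 × (-0.135335 − 0.411584) = -0.0455766.
After k=1: 288.997.
k=2: B_{4}/(4)! × [f^{(3)}(46) − f^{(3)}(9)] = −1/720 × (0.000255832 − 0.00333447) = 4.27588e-06.
After k=2: 288.997.
k=3: B_{6}/(6)! × [f^{(5)}(46) − f^{(5)}(9)] = 1/30240 × (1.45084e-06 − 1.11359e-05) = -3.20273e-10.

S_3 ≈ 288.997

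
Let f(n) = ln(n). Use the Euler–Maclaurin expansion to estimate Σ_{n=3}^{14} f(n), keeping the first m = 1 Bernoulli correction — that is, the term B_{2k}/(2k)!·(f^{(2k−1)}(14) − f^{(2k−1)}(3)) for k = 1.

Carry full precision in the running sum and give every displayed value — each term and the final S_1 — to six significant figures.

S_1 ≈ 24.4980

Integral: ∫_3^14 ln(x) dx = 22.6510.
Endpoint term: (f(3) + f(14))/2 = (1.09861 + 2.63906)/2 = 1.86883.
So far: 24.5198.
Order-1 term: 1/12 · (0.0714286 − 0.333333) = -0.0218254.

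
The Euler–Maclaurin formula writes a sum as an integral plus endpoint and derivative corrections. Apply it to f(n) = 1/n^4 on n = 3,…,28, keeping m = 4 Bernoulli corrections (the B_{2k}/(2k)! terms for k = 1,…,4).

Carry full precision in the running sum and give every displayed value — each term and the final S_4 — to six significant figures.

The integral term ∫_3^28 1/x^4 dx = 0.0123305.
Endpoint term: (f(3) + f(28))/2 = (0.0123457 + 1.62693e-06)/2 = 0.00617365.
Running total after boundary: 0.0185041.
Correction k=1: B_{2}/2! · (f^{(1)}(28) − f^{(1)}(3)) = 1/12 · (-2.32418e-07 − (-0.0164609)) = 0.00137172.
After k=1: 0.0198759.
Correction k=2: B_{4}/4! · (f^{(3)}(28) − f^{(3)}(3)) = −1/720 · (-8.89355e-09 − (-0.0548697)) = -7.62079e-05.
After k=2: 0.0197997.
Correction k=3: B_{6}/6! · (f^{(5)}(28) − f^{(5)}(3)) = 1/30240 · (-6.35253e-10 − (-0.341411)) = 1.12901e-05.
After k=3: 0.0198110.
Correction k=4: B_{8}/8! · (f^{(7)}(28) − f^{(7)}(3)) = −1/1209600 · (-7.29245e-11 − (-3.41411)) = -2.82251e-06.

S_4 ≈ 0.0198081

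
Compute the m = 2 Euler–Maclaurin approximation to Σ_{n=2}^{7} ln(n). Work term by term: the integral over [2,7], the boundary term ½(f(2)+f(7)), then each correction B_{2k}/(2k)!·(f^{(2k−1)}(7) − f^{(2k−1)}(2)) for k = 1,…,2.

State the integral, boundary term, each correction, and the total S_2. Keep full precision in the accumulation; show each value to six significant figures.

S_2 ≈ 8.52518

The integral term ∫_2^7 ln(x) dx = 7.23508.
Boundary: ½(f(2) + f(7)) = ½(0.693147 + 1.94591) = 1.31953.
Running total after boundary: 8.55461.
Order-1 term: 1/12 · (0.142857 − 0.500000) = -0.0297619.
Partial sum through k=1: 8.52484.
Order-2 term: −1/720 · (0.00583090 − 0.250000) = 0.000339124.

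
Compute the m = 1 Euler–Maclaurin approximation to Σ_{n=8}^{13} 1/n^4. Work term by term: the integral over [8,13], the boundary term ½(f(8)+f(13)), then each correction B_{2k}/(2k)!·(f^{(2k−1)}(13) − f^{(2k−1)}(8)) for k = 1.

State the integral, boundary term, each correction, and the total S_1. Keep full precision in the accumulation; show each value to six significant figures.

∫_8^13 1/x^4 dx evaluates to 0.000499320.
Endpoint term: (f(8) + f(13))/2 = (0.000244141 + 3.50128e-05)/2 = 0.000139577.
Integral + boundary = 0.000638896.
Order-1 term: 1/12 · (-1.07732e-05 − (-0.000122070)) = 9.27476e-06.

S_1 ≈ 0.000648171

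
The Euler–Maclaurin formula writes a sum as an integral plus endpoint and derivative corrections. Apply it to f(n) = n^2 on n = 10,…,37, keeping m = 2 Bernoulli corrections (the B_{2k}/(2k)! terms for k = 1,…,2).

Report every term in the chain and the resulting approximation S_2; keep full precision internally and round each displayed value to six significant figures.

The integral term ∫_10^37 x^2 dx = 16551.0.
Endpoint term: (f(10) + f(37))/2 = (100.000 + 1369.00)/2 = 734.500.
So far: 17285.5.
Correction k=1: B_{2}/2! · (f^{(1)}(37) − f^{(1)}(10)) = 1/12 · (74.0000 − 20.0000) = 4.50000.
Partial sum through k=1: 17290.0.
Correction k=2: B_{4}/4! · (f^{(3)}(37) − f^{(3)}(10)) = −1/720 · (0.00000 − 0.00000) = 0.00000.

S_2 ≈ 17290.0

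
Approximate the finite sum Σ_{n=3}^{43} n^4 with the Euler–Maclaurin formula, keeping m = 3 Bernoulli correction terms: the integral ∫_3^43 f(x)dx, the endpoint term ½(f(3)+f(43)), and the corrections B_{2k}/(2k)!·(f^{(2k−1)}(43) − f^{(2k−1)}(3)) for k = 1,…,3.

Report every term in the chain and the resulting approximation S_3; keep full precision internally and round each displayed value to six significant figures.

S_3 ≈ 3.11376e+07

∫_3^43 x^4 dx evaluates to 2.94016e+07.
Boundary: ½(f(3) + f(43)) = ½(81.0000 + 3.41880e+06) = 1.70944e+06.
So far: 3.11111e+07.
Order-1 term: 1/12 · (318028 − 108.000) = 26493.3.
After k=1: 3.11376e+07.
Order-2 term: −1/720 · (1032.00 − 72.0000) = -1.33333.
After k=2: 3.11376e+07.
Order-3 term: 1/30240 · (0.00000 − 0.00000) = 0.00000.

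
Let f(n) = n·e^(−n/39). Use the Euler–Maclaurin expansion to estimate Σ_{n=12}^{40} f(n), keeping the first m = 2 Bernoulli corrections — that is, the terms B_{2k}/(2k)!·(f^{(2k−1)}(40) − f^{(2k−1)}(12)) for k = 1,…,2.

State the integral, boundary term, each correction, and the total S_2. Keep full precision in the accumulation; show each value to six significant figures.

S_2 ≈ 368.992

The integral term ∫_12^40 x·e^(−x/39) dx = 357.453.
Endpoint term: (f(12) + f(40))/2 = (8.82170 + 14.3427)/2 = 11.5822.
So far: 369.035.
k=1: B_{2}/(2)! × [f^{(1)}(40) − f^{(1)}(12)] = 1/12 × (-0.00919401 − 0.508944) = -0.0431782.
After k=1: 368.992.
k=2: B_{4}/(4)! × [f^{(3)}(40) − f^{(3)}(12)] = −1/720 × (0.000465443 − 0.00130127) = 1.16087e-06.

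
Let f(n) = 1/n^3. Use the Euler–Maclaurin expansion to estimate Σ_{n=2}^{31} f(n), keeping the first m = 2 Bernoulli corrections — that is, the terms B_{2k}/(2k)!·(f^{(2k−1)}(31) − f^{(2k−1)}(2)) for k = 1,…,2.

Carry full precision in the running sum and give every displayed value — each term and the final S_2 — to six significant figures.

S_2 ≈ 0.201319

The integral term ∫_2^31 1/x^3 dx = 0.124480.
Endpoint term: (f(2) + f(31))/2 = (0.125000 + 3.35672e-05)/2 = 0.0625168.
Running total after boundary: 0.186996.
Correction k=1: B_{2}/2! · (f^{(1)}(31) − f^{(1)}(2)) = 1/12 · (-3.24844e-06 − (-0.187500)) = 0.0156247.
After k=1: 0.202621.
Correction k=2: B_{4}/4! · (f^{(3)}(31) − f^{(3)}(2)) = −1/720 · (-6.76054e-08 − (-0.937500)) = -0.00130208.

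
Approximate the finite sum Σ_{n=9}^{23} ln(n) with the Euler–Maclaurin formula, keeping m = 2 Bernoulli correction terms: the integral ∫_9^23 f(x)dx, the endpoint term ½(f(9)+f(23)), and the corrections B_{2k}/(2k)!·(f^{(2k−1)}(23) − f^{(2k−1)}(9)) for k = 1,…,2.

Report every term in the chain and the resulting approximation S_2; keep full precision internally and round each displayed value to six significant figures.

∫_9^23 ln(x) dx evaluates to 38.3413.
½[f(9) + f(23)] = ½[2.19722 + 3.13549] = 2.66636.
Running total after boundary: 41.0077.
k=1: B_{2}/(2)! × [f^{(1)}(23) − f^{(1)}(9)] = 1/12 × (0.0434783 − 0.111111) = -0.00563607.
After k=1: 41.0021.
k=2: B_{4}/(4)! × [f^{(3)}(23) − f^{(3)}(9)] = −1/720 × (0.000164379 − 0.00274348) = 3.58209e-06.

S_2 ≈ 41.0021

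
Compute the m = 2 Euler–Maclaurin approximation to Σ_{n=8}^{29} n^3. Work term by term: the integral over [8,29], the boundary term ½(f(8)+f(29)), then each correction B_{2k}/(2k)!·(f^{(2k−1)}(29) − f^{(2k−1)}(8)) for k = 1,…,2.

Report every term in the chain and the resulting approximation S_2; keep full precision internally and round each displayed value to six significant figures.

S_2 ≈ 188441

The integral term ∫_8^29 x^3 dx = 175796.
½[f(8) + f(29)] = ½[512.000 + 24389.0] = 12450.5.
Integral + boundary = 188247.
Correction k=1: B_{2}/2! · (f^{(1)}(29) − f^{(1)}(8)) = 1/12 · (2523.00 − 192.000) = 194.250.
Partial sum through k=1: 188441.
Correction k=2: B_{4}/4! · (f^{(3)}(29) − f^{(3)}(8)) = −1/720 · (6.00000 − 6.00000) = 0.00000.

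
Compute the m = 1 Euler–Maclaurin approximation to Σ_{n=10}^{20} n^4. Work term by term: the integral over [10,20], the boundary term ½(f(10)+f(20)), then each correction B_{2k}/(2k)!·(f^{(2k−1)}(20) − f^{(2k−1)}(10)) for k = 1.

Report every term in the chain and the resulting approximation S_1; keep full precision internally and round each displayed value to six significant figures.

S_1 ≈ 707333

Integral: ∫_10^20 x^4 dx = 620000.
½[f(10) + f(20)] = ½[10000.0 + 160000] = 85000.0.
Running total after boundary: 705000.
Correction k=1: B_{2}/2! · (f^{(1)}(20) − f^{(1)}(10)) = 1/12 · (32000.0 − 4000.00) = 2333.33.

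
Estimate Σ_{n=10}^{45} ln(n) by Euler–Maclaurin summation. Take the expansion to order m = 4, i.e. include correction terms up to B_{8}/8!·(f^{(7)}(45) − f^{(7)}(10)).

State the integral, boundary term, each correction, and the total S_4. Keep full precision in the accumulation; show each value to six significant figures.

The integral term ∫_10^45 ln(x) dx = 113.274.
½[f(10) + f(45)] = ½[2.30259 + 3.80666] = 3.05462.
Integral + boundary = 116.329.
Order-1 term: 1/12 · (0.0222222 − 0.100000) = -0.00648148.
Partial sum through k=1: 116.322.
Order-2 term: −1/720 · (2.19479e-05 − 0.00200000) = 2.74729e-06.
Partial sum through k=2: 116.322.
Order-3 term: 1/30240 · (1.30061e-07 − 0.000240000) = -7.93221e-09.
Partial sum through k=3: 116.322.
Order-4 term: −1/1209600 · (1.92684e-09 − 7.20000e-05) = 5.95222e-11.

S_4 ≈ 116.322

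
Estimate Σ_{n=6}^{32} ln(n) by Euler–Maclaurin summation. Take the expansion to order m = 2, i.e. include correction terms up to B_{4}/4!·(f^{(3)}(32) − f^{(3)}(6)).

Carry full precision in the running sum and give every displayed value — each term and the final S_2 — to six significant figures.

S_2 ≈ 76.7705

∫_6^32 ln(x) dx evaluates to 74.1530.
Endpoint term: (f(6) + f(32))/2 = (1.79176 + 3.46574)/2 = 2.62875.
Integral + boundary = 76.7817.
Order-1 term: 1/12 · (0.0312500 − 0.166667) = -0.0112847.
Running total after k=1: 76.7705.
Order-2 term: −1/720 · (6.10352e-05 − 0.00925926) = 1.27753e-05.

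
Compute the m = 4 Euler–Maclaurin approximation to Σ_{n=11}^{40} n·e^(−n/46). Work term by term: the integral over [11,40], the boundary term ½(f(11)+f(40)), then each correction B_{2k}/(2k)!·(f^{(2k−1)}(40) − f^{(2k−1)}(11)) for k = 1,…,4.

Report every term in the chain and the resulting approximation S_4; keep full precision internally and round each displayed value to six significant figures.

The integral term ∫_11^40 x·e^(−x/46) dx = 406.239.
½[f(11) + f(40)] = ½[8.66043 + 16.7653] = 12.7129.
Integral + boundary = 418.952.
Correction k=1: B_{2}/2! · (f^{(1)}(40) − f^{(1)}(11)) = 1/12 · (0.0546696 − 0.599042) = -0.0453644.
After k=1: 418.907.
Correction k=2: B_{4}/4! · (f^{(3)}(40) − f^{(3)}(11)) = −1/720 · (0.000421993 − 0.00102725) = 8.40638e-07.
After k=2: 418.907.
Correction k=3: B_{6}/6! · (f^{(5)}(40) − f^{(5)}(11)) = 1/30240 · (3.86649e-07 − 8.37147e-07) = -1.48974e-11.
After k=3: 418.907.
Correction k=4: B_{8}/8! · (f^{(7)}(40) − f^{(7)}(11)) = −1/1209600 · (2.71205e-10 − 5.61827e-10) = 2.40263e-16.

S_4 ≈ 418.907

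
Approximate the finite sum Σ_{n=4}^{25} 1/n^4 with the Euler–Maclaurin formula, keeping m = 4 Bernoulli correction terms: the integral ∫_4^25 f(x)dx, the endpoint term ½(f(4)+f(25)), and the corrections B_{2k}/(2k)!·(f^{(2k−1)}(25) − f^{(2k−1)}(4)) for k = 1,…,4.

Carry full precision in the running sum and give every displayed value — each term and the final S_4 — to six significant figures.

Integral: ∫_4^25 1/x^4 dx = 0.00518700.
½[f(4) + f(25)] = ½[0.00390625 + 2.56000e-06] = 0.00195441.
So far: 0.00714140.
k=1: B_{2}/(2)! × [f^{(1)}(25) − f^{(1)}(4)] = 1/12 × (-4.09600e-07 − (-0.00390625)) = 0.000325487.
Partial sum through k=1: 0.00746689.
k=2: B_{4}/(4)! × [f^{(3)}(25) − f^{(3)}(4)] = −1/720 × (-1.96608e-08 − (-0.00732422)) = -1.01725e-05.
Partial sum through k=2: 0.00745672.
k=3: B_{6}/(6)! × [f^{(5)}(25) − f^{(5)}(4)] = 1/30240 × (-1.76161e-09 − (-0.0256348)) = 8.47710e-07.
Partial sum through k=3: 0.00745757.
k=4: B_{8}/(8)! × [f^{(7)}(25) − f^{(7)}(4)] = −1/1209600 × (-2.53672e-10 − (-0.144196)) = -1.19209e-07.

S_4 ≈ 0.00745745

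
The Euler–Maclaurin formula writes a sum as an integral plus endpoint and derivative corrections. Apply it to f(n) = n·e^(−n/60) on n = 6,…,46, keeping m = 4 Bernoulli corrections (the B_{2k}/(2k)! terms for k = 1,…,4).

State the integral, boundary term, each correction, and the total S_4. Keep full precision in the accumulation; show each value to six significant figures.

S_4 ≈ 641.901

Integral: ∫_6^46 x·e^(−x/60) dx = 628.561.
Endpoint term: (f(6) + f(46))/2 = (5.42902 + 21.3697)/2 = 13.3994.
Integral + boundary = 641.960.
Correction k=1: B_{2}/2! · (f^{(1)}(46) − f^{(1)}(6)) = 1/12 · (0.108397 − 0.814354) = -0.0588297.
Partial sum through k=1: 641.901.
Correction k=2: B_{4}/4! · (f^{(3)}(46) − f^{(3)}(6)) = −1/720 · (0.000288199 − 0.000728897) = 6.12081e-07.
Partial sum through k=2: 641.901.
Correction k=3: B_{6}/6! · (f^{(5)}(46) − f^{(5)}(6)) = 1/30240 · (1.51746e-07 − 3.42107e-07) = -6.29499e-12.
Partial sum through k=3: 641.901.
Correction k=4: B_{8}/8! · (f^{(7)}(46) − f^{(7)}(6)) = −1/1209600 · (6.20660e-11 − 1.33817e-10) = 5.93182e-17.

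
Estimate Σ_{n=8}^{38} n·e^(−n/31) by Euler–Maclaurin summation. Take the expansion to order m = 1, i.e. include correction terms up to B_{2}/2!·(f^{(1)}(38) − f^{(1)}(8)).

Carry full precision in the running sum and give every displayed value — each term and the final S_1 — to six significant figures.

Integral: ∫_8^38 x·e^(−x/31) dx = 306.166.
½[f(8) + f(38)] = ½[6.18036 + 11.1538] = 8.66708.
So far: 314.833.
Correction k=1: B_{2}/2! · (f^{(1)}(38) − f^{(1)}(8)) = 1/12 · (-0.0662789 − 0.573179) = -0.0532881.

S_1 ≈ 314.780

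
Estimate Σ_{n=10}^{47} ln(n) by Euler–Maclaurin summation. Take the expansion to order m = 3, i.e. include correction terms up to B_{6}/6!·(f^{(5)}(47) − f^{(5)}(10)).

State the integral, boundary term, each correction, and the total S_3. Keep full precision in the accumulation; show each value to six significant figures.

Integral: ∫_10^47 ln(x) dx = 120.931.
Endpoint term: (f(10) + f(47))/2 = (2.30259 + 3.85015)/2 = 3.07637.
Running total after boundary: 124.007.
k=1: B_{2}/(2)! × [f^{(1)}(47) − f^{(1)}(10)] = 1/12 × (0.0212766 − 0.100000) = -0.00656028.
Partial sum through k=1: 124.001.
k=2: B_{4}/(4)! × [f^{(3)}(47) − f^{(3)}(10)] = −1/720 × (1.92636e-05 − 0.00200000) = 2.75102e-06.
Partial sum through k=2: 124.001.
k=3: B_{6}/(6)! × [f^{(5)}(47) − f^{(5)}(10)] = 1/30240 × (1.04646e-07 − 0.000240000) = -7.93305e-09.

S_3 ≈ 124.001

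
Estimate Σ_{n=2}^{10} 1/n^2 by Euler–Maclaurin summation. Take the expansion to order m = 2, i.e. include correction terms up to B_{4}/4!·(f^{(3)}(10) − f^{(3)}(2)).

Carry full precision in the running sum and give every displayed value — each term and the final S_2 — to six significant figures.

S_2 ≈ 0.549625

∫_2^10 1/x^2 dx evaluates to 0.400000.
Boundary: ½(f(2) + f(10)) = ½(0.250000 + 0.0100000) = 0.130000.
Integral + boundary = 0.530000.
Correction k=1: B_{2}/2! · (f^{(1)}(10) − f^{(1)}(2)) = 1/12 · (-0.00200000 − (-0.250000)) = 0.0206667.
After k=1: 0.550667.
Correction k=2: B_{4}/4! · (f^{(3)}(10) − f^{(3)}(2)) = −1/720 · (-0.000240000 − (-0.750000)) = -0.00104133.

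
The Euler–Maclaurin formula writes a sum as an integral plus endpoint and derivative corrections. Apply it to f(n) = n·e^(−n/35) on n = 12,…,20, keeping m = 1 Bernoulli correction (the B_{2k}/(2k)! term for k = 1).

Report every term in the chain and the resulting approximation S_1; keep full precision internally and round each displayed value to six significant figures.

S_1 ≈ 90.3262

∫_12^20 x·e^(−x/35) dx evaluates to 80.4393.
½[f(12) + f(20)] = ½[8.51688 + 11.2944] = 9.90562.
Running total after boundary: 90.3449.
Correction k=1: B_{2}/2! · (f^{(1)}(20) − f^{(1)}(12)) = 1/12 · (0.242022 − 0.466400) = -0.0186982.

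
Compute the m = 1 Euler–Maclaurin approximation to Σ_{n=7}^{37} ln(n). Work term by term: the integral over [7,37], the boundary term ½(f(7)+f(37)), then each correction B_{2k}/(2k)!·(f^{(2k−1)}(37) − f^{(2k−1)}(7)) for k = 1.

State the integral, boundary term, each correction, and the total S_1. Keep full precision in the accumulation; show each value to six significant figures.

S_1 ≈ 92.7514

∫_7^37 ln(x) dx evaluates to 89.9826.
Endpoint term: (f(7) + f(37))/2 = (1.94591 + 3.61092)/2 = 2.77841.
So far: 92.7610.
k=1: B_{2}/(2)! × [f^{(1)}(37) − f^{(1)}(7)] = 1/12 × (0.0270270 − 0.142857) = -0.00965251.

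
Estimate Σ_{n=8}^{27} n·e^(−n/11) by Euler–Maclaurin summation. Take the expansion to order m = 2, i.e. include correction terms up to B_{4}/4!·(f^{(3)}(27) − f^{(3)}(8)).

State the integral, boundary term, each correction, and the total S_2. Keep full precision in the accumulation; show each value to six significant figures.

Integral: ∫_8^27 x·e^(−x/11) dx = 65.0869.
Boundary: ½(f(8) + f(27)) = ½(3.86580 + 2.31936) = 3.09258.
Running total after boundary: 68.1795.
k=1: B_{2}/(2)! × [f^{(1)}(27) − f^{(1)}(8)] = 1/12 × (-0.124949 − 0.131789) = -0.0213948.
Partial sum through k=1: 68.1581.
k=2: B_{4}/(4)! × [f^{(3)}(27) − f^{(3)}(8)] = −1/720 × (0.000387238 − 0.00907635) = 1.20682e-05.

S_2 ≈ 68.1581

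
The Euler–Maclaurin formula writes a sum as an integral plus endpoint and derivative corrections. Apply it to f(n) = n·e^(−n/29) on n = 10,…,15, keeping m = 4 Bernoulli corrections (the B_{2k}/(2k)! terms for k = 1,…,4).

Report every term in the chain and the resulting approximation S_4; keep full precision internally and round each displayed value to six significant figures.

The integral term ∫_10^15 x·e^(−x/29) dx = 40.4315.
Endpoint term: (f(10) + f(15))/2 = (7.08342 + 8.94244)/2 = 8.01293.
So far: 48.4444.
k=1: B_{2}/(2)! × [f^{(1)}(15) − f^{(1)}(10)] = 1/12 × (0.287803 − 0.464086) = -0.0146903.
Running total after k=1: 48.4298.
k=2: B_{4}/(4)! × [f^{(3)}(15) − f^{(3)}(10)] = −1/720 × (0.00175996 − 0.00223635) = 6.61651e-07.
Running total after k=2: 48.4298.
k=3: B_{6}/(6)! × [f^{(5)}(15) − f^{(5)}(10)] = 1/30240 × (3.77849e-06 − 4.66216e-06) = -2.92218e-11.
Running total after k=3: 48.4298.
k=4: B_{8}/(8)! × [f^{(7)}(15) − f^{(7)}(10)] = −1/1209600 × (6.49736e-09 − 7.92528e-09) = 1.18049e-15.

S_4 ≈ 48.4298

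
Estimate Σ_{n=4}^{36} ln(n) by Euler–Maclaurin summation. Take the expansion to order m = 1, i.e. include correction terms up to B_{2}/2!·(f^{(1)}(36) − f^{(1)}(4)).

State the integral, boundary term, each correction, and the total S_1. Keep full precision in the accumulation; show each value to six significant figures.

S_1 ≈ 93.9279

Integral: ∫_4^36 ln(x) dx = 91.4615.
Boundary: ½(f(4) + f(36)) = ½(1.38629 + 3.58352) = 2.48491.
Integral + boundary = 93.9464.
k=1: B_{2}/(2)! × [f^{(1)}(36) − f^{(1)}(4)] = 1/12 × (0.0277778 − 0.250000) = -0.0185185.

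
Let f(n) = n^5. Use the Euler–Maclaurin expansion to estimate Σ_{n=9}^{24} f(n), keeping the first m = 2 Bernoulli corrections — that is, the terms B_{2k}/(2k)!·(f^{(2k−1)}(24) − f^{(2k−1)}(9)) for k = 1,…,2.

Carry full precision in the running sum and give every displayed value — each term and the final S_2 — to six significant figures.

S_2 ≈ 3.59082e+07

Integral: ∫_9^24 x^5 dx = 3.17619e+07.
½[f(9) + f(24)] = ½[59049.0 + 7.96262e+06] = 4.01084e+06.
Running total after boundary: 3.57728e+07.
Order-1 term: 1/12 · (1.65888e+06 − 32805.0) = 135506.
Partial sum through k=1: 3.59083e+07.
Order-2 term: −1/720 · (34560.0 − 4860.00) = -41.2500.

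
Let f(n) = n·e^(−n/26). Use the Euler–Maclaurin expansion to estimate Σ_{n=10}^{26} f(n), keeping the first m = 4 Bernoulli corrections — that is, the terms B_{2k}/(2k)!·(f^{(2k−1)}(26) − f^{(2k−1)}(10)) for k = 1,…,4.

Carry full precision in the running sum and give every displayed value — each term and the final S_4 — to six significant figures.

S_4 ≈ 147.925

∫_10^26 x·e^(−x/26) dx evaluates to 139.774.
Boundary: ½(f(10) + f(26)) = ½(6.80712 + 9.56487) = 8.18599.
Integral + boundary = 147.960.
k=1: B_{2}/(2)! × [f^{(1)}(26) − f^{(1)}(10)] = 1/12 × (0.00000 − 0.418900) = -0.0349083.
Running total after k=1: 147.925.
k=2: B_{4}/(4)! × [f^{(3)}(26) − f^{(3)}(10)] = −1/720 × (0.00108840 − 0.00263362) = 2.14613e-06.
Running total after k=2: 147.925.
k=3: B_{6}/(6)! × [f^{(5)}(26) − f^{(5)}(10)] = 1/30240 × (3.22012e-06 − 6.87509e-06) = -1.20865e-10.
Running total after k=3: 147.925.
k=4: B_{8}/(8)! × [f^{(7)}(26) − f^{(7)}(10)] = −1/1209600 × (7.14524e-09 − 1.45774e-08) = 6.14428e-15.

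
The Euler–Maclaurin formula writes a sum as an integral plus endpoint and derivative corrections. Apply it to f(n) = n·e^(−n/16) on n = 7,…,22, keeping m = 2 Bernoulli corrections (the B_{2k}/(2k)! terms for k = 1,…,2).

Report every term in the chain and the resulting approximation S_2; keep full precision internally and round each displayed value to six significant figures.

S_2 ≈ 88.8750

Integral: ∫_7^22 x·e^(−x/16) dx = 83.8722.
Endpoint term: (f(7) + f(22))/2 = (4.51954 + 5.56247)/2 = 5.04101.
Running total after boundary: 88.9132.
Correction k=1: B_{2}/2! · (f^{(1)}(22) − f^{(1)}(7)) = 1/12 · (-0.0948148 − 0.363177) = -0.0381660.
Running total after k=1: 88.8750.
Correction k=2: B_{4}/4! · (f^{(3)}(22) − f^{(3)}(7)) = −1/720 · (0.00160494 − 0.00646279) = 6.74702e-06.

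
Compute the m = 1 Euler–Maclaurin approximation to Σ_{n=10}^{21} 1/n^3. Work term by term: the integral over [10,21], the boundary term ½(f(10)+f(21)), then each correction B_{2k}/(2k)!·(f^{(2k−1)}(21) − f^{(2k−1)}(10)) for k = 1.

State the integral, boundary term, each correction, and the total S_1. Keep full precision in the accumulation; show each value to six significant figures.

S_1 ≈ 0.00444392

∫_10^21 1/x^3 dx evaluates to 0.00386621.
Boundary: ½(f(10) + f(21)) = ½(0.00100000 + 0.000107980) = 0.000553990.
Running total after boundary: 0.00442020.
Order-1 term: 1/12 · (-1.54257e-05 − (-0.000300000)) = 2.37145e-05.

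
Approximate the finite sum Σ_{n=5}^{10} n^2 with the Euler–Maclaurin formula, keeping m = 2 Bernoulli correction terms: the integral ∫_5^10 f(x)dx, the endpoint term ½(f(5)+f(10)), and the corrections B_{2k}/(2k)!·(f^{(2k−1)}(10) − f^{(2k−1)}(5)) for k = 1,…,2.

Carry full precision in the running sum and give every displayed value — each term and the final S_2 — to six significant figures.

S_2 ≈ 355.000

The integral term ∫_5^10 x^2 dx = 291.667.
Boundary: ½(f(5) + f(10)) = ½(25.0000 + 100.000) = 62.5000.
Integral + boundary = 354.167.
Correction k=1: B_{2}/2! · (f^{(1)}(10) − f^{(1)}(5)) = 1/12 · (20.0000 − 10.0000) = 0.833333.
Partial sum through k=1: 355.000.
Correction k=2: B_{4}/4! · (f^{(3)}(10) − f^{(3)}(5)) = −1/720 · (0.00000 − 0.00000) = 0.00000.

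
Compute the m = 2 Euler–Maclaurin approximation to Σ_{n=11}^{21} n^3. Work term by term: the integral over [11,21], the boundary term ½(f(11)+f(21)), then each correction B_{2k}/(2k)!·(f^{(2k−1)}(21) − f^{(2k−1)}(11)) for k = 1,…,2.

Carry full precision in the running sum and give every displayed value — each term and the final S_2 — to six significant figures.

∫_11^21 x^3 dx evaluates to 44960.0.
Endpoint term: (f(11) + f(21))/2 = (1331.00 + 9261.00)/2 = 5296.00.
Running total after boundary: 50256.0.
Correction k=1: B_{2}/2! · (f^{(1)}(21) − f^{(1)}(11)) = 1/12 · (1323.00 − 363.000) = 80.0000.
Running total after k=1: 50336.0.
Correction k=2: B_{4}/4! · (f^{(3)}(21) − f^{(3)}(11)) = −1/720 · (6.00000 − 6.00000) = 0.00000.

S_2 ≈ 50336.0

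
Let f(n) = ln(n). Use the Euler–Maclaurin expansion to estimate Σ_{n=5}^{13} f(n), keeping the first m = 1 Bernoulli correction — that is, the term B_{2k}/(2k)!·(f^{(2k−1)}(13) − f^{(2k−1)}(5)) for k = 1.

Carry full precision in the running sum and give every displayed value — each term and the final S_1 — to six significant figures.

S_1 ≈ 19.3741

Integral: ∫_5^13 ln(x) dx = 17.2972.
Endpoint term: (f(5) + f(13))/2 = (1.60944 + 2.56495)/2 = 2.08719.
Running total after boundary: 19.3843.
k=1: B_{2}/(2)! × [f^{(1)}(13) − f^{(1)}(5)] = 1/12 × (0.0769231 − 0.200000) = -0.0102564.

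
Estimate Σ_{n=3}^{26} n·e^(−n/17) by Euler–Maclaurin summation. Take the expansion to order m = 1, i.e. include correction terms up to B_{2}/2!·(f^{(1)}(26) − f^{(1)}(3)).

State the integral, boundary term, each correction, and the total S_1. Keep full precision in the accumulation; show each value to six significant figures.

The integral term ∫_3^26 x·e^(−x/17) dx = 126.615.
½[f(3) + f(26)] = ½[2.51467 + 5.63324] = 4.07396.
Running total after boundary: 130.689.
k=1: B_{2}/(2)! × [f^{(1)}(26) − f^{(1)}(3)] = 1/12 × (-0.114704 − 0.690302) = -0.0670838.

S_1 ≈ 130.622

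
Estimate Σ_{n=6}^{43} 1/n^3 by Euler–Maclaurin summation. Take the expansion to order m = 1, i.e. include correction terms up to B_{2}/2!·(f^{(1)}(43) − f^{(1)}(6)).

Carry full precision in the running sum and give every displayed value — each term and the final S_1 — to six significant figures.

Integral: ∫_6^43 1/x^3 dx = 0.0136185.
Boundary: ½(f(6) + f(43)) = ½(0.00462963 + 1.25775e-05) = 0.00232110.
So far: 0.0159396.
Correction k=1: B_{2}/2! · (f^{(1)}(43) − f^{(1)}(6)) = 1/12 · (-8.77501e-07 − (-0.00231481)) = 0.000192828.

S_1 ≈ 0.0161324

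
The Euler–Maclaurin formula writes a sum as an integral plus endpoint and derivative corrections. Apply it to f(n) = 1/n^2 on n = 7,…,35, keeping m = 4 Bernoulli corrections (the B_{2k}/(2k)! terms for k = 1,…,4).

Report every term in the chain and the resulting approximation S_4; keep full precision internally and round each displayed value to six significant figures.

S_4 ≈ 0.125378

∫_7^35 1/x^2 dx evaluates to 0.114286.
Endpoint term: (f(7) + f(35))/2 = (0.0204082 + 0.000816327)/2 = 0.0106122.
Running total after boundary: 0.124898.
k=1: B_{2}/(2)! × [f^{(1)}(35) − f^{(1)}(7)] = 1/12 × (-4.66472e-05 − (-0.00583090)) = 0.000482021.
Partial sum through k=1: 0.125380.
k=2: B_{4}/(4)! × [f^{(3)}(35) − f^{(3)}(7)] = −1/720 × (-4.56952e-07 − (-0.00142798)) = -1.98267e-06.
Partial sum through k=2: 0.125378.
k=3: B_{6}/(6)! × [f^{(5)}(35) − f^{(5)}(7)] = 1/30240 × (-1.11907e-08 − (-0.000874271)) = 2.89107e-08.
Partial sum through k=3: 0.125378.
k=4: B_{8}/(8)! × [f^{(7)}(35) − f^{(7)}(7)] = −1/1209600 × (-5.11574e-10 − (-0.000999167)) = -8.26031e-10.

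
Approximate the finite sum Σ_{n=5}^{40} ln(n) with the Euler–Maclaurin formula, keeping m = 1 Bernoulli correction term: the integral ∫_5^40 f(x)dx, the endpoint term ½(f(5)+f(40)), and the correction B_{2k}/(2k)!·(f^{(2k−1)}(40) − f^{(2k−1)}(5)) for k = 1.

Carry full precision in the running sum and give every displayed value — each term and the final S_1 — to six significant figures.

S_1 ≈ 107.143

∫_5^40 ln(x) dx evaluates to 104.508.
Boundary: ½(f(5) + f(40)) = ½(1.60944 + 3.68888) = 2.64916.
Integral + boundary = 107.157.
Correction k=1: B_{2}/2! · (f^{(1)}(40) − f^{(1)}(5)) = 1/12 · (0.0250000 − 0.200000) = -0.0145833.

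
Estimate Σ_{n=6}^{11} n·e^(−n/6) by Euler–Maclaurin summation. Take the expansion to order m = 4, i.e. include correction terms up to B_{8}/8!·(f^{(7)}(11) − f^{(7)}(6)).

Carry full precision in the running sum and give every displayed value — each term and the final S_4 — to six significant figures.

S_4 ≈ 12.1515

Integral: ∫_6^11 x·e^(−x/6) dx = 10.1796.
Endpoint term: (f(6) + f(11))/2 = (2.20728 + 1.75868)/2 = 1.98298.
So far: 12.1626.
Order-1 term: 1/12 · (-0.133233 − 0.00000) = -0.0111028.
Running total after k=1: 12.1515.
Order-2 term: −1/720 · (0.00518129 − 0.0204377) = 2.11895e-05.
Running total after k=2: 12.1515.
Order-3 term: 1/30240 · (0.000390653 − 0.00113543) = -2.46289e-08.
Running total after k=3: 12.1515.
Order-4 term: −1/1209600 · (1.77050e-05 − 4.73096e-05) = 2.44747e-11.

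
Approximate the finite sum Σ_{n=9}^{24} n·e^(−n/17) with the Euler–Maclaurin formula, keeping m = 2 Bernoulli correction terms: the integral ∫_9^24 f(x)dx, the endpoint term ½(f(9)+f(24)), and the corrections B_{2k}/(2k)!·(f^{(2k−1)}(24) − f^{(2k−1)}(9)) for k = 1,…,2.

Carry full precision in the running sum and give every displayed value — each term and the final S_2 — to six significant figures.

S_2 ≈ 95.9920

The integral term ∫_9^24 x·e^(−x/17) dx = 90.4486.
½[f(9) + f(24)] = ½[5.30056 + 5.84911] = 5.57483.
Integral + boundary = 96.0235.
Order-1 term: 1/12 · (-0.100352 − 0.277154) = -0.0314588.
Running total after k=1: 95.9920.
Order-2 term: −1/720 · (0.00133935 − 0.00503480) = 5.13256e-06.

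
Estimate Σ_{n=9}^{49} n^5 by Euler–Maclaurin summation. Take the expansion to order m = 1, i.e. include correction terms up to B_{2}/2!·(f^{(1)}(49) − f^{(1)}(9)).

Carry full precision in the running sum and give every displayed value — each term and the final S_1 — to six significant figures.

S_1 ≈ 2.45046e+09

∫_9^49 x^5 dx evaluates to 2.30679e+09.
Endpoint term: (f(9) + f(49))/2 = (59049.0 + 2.82475e+08)/2 = 1.41267e+08.
So far: 2.44806e+09.
Correction k=1: B_{2}/2! · (f^{(1)}(49) − f^{(1)}(9)) = 1/12 · (2.88240e+07 − 32805.0) = 2.39927e+06.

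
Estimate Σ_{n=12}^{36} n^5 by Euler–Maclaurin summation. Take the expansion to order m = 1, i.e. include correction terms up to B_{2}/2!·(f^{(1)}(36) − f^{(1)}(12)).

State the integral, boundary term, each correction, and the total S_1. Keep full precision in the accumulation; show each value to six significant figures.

S_1 ≈ 3.93348e+08

∫_12^36 x^5 dx evaluates to 3.62299e+08.
Boundary: ½(f(12) + f(36)) = ½(248832 + 6.04662e+07) = 3.03575e+07.
Integral + boundary = 3.92657e+08.
Order-1 term: 1/12 · (8.39808e+06 − 103680) = 691200.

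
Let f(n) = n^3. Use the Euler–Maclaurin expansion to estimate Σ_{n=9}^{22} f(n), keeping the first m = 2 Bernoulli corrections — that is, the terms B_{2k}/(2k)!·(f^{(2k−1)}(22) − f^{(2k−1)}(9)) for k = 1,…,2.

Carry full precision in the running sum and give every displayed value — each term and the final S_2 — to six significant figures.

S_2 ≈ 62713.0

∫_9^22 x^3 dx evaluates to 56923.8.
Endpoint term: (f(9) + f(22))/2 = (729.000 + 10648.0)/2 = 5688.50.
So far: 62612.2.
k=1: B_{2}/(2)! × [f^{(1)}(22) − f^{(1)}(9)] = 1/12 × (1452.00 − 243.000) = 100.750.
Partial sum through k=1: 62713.0.
k=2: B_{4}/(4)! × [f^{(3)}(22) − f^{(3)}(9)] = −1/720 × (6.00000 − 6.00000) = 0.00000.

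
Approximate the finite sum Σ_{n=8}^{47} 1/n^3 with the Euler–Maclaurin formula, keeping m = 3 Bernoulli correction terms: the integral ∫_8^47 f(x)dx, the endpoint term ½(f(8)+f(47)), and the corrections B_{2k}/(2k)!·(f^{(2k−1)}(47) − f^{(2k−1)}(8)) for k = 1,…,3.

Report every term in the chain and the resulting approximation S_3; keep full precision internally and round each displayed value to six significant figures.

S_3 ≈ 0.00862820

Integral: ∫_8^47 1/x^3 dx = 0.00758615.
Boundary: ½(f(8) + f(47)) = ½(0.00195312 + 9.63178e-06) = 0.000981378.
So far: 0.00856753.
k=1: B_{2}/(2)! × [f^{(1)}(47) − f^{(1)}(8)] = 1/12 × (-6.14794e-07 − (-0.000732422)) = 6.09839e-05.
Running total after k=1: 0.00862852.
k=2: B_{4}/(4)! × [f^{(3)}(47) − f^{(3)}(8)] = −1/720 × (-5.56627e-09 − (-0.000228882)) = -3.17884e-07.
Running total after k=2: 0.00862820.
k=3: B_{6}/(6)! × [f^{(5)}(47) − f^{(5)}(8)] = 1/30240 × (-1.05832e-10 − (-0.000150204)) = 4.96705e-09.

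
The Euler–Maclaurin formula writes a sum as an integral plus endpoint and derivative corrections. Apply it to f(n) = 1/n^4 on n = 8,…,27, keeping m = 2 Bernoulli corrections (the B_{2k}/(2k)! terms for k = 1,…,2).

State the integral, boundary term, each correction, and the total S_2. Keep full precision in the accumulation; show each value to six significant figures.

S_2 ≈ 0.000767188

∫_8^27 1/x^4 dx evaluates to 0.000634107.
Endpoint term: (f(8) + f(27))/2 = (0.000244141 + 1.88168e-06)/2 = 0.000123011.
So far: 0.000757118.
Correction k=1: B_{2}/2! · (f^{(1)}(27) − f^{(1)}(8)) = 1/12 · (-2.78767e-07 − (-0.000122070)) = 1.01493e-05.
Running total after k=1: 0.000767267.
Correction k=2: B_{4}/4! · (f^{(3)}(27) − f^{(3)}(8)) = −1/720 · (-1.14719e-08 − (-5.72205e-05)) = -7.94569e-08.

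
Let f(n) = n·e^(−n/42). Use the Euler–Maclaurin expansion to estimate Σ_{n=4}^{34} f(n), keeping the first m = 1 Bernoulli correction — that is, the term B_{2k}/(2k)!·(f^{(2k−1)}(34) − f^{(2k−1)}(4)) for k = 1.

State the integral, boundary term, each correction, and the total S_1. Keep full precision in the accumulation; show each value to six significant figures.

S_1 ≈ 345.150

Integral: ∫_4^34 x·e^(−x/42) dx = 335.827.
Boundary: ½(f(4) + f(34)) = ½(3.63663 + 15.1324) = 9.38450.
So far: 345.211.
Correction k=1: B_{2}/2! · (f^{(1)}(34) − f^{(1)}(4)) = 1/12 · (0.0847752 − 0.822570) = -0.0614829.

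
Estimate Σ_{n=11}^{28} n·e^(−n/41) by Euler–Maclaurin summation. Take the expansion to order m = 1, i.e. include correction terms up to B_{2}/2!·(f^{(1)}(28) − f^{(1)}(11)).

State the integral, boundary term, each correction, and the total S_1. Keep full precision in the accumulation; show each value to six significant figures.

The integral term ∫_11^28 x·e^(−x/41) dx = 201.275.
Endpoint term: (f(11) + f(28))/2 = (8.41152 + 14.1438)/2 = 11.2777.
So far: 212.553.
k=1: B_{2}/(2)! × [f^{(1)}(28) − f^{(1)}(11)] = 1/12 × (0.160165 − 0.559525) = -0.0332800.

S_1 ≈ 212.520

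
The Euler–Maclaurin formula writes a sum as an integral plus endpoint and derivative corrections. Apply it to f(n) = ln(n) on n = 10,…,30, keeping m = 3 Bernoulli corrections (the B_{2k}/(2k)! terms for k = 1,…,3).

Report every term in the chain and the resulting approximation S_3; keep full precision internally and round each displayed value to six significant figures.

S_3 ≈ 61.8564

Integral: ∫_10^30 ln(x) dx = 59.0101.
½[f(10) + f(30)] = ½[2.30259 + 3.40120] = 2.85189.
Integral + boundary = 61.8620.
k=1: B_{2}/(2)! × [f^{(1)}(30) − f^{(1)}(10)] = 1/12 × (0.0333333 − 0.100000) = -0.00555556.
Running total after k=1: 61.8564.
k=2: B_{4}/(4)! × [f^{(3)}(30) − f^{(3)}(10)] = −1/720 × (7.40741e-05 − 0.00200000) = 2.67490e-06.
Running total after k=2: 61.8564.
k=3: B_{6}/(6)! × [f^{(5)}(30) − f^{(5)}(10)] = 1/30240 × (9.87654e-07 − 0.000240000) = -7.90385e-09.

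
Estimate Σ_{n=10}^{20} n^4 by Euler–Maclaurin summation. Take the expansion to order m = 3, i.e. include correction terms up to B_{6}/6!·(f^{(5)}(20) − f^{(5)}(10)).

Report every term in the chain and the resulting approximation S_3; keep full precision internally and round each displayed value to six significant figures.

S_3 ≈ 707333

The integral term ∫_10^20 x^4 dx = 620000.
Endpoint term: (f(10) + f(20))/2 = (10000.0 + 160000)/2 = 85000.0.
So far: 705000.
k=1: B_{2}/(2)! × [f^{(1)}(20) − f^{(1)}(10)] = 1/12 × (32000.0 − 4000.00) = 2333.33.
Running total after k=1: 707333.
k=2: B_{4}/(4)! × [f^{(3)}(20) − f^{(3)}(10)] = −1/720 × (480.000 − 240.000) = -0.333333.
Running total after k=2: 707333.
k=3: B_{6}/(6)! × [f^{(5)}(20) − f^{(5)}(10)] = 1/30240 × (0.00000 − 0.00000) = 0.00000.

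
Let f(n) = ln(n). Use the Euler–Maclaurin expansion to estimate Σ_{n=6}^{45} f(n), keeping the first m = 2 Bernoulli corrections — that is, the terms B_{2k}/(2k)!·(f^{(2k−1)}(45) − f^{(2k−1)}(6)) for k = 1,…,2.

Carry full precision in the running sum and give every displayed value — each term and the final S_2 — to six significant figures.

S_2 ≈ 124.336

Integral: ∫_6^45 ln(x) dx = 121.549.
Endpoint term: (f(6) + f(45))/2 = (1.79176 + 3.80666)/2 = 2.79921.
Integral + boundary = 124.348.
k=1: B_{2}/(2)! × [f^{(1)}(45) − f^{(1)}(6)] = 1/12 × (0.0222222 − 0.166667) = -0.0120370.
Partial sum through k=1: 124.336.
k=2: B_{4}/(4)! × [f^{(3)}(45) − f^{(3)}(6)] = −1/720 × (2.19479e-05 − 0.00925926) = 1.28296e-05.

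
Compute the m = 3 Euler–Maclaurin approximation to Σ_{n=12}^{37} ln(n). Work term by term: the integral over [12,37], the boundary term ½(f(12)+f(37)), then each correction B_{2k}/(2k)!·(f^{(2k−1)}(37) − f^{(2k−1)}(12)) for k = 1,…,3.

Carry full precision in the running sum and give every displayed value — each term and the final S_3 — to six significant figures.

∫_12^37 ln(x) dx evaluates to 78.7851.
Endpoint term: (f(12) + f(37))/2 = (2.48491 + 3.61092)/2 = 3.04791.
Integral + boundary = 81.8330.
Correction k=1: B_{2}/2! · (f^{(1)}(37) − f^{(1)}(12)) = 1/12 · (0.0270270 − 0.0833333) = -0.00469219.
Partial sum through k=1: 81.8283.
Correction k=2: B_{4}/4! · (f^{(3)}(37) − f^{(3)}(12)) = −1/720 · (3.94843e-05 − 0.00115741) = 1.55267e-06.
Partial sum through k=2: 81.8283.
Correction k=3: B_{6}/6! · (f^{(5)}(37) − f^{(5)}(12)) = 1/30240 · (3.46101e-07 − 9.64506e-05) = -3.17806e-09.

S_3 ≈ 81.8283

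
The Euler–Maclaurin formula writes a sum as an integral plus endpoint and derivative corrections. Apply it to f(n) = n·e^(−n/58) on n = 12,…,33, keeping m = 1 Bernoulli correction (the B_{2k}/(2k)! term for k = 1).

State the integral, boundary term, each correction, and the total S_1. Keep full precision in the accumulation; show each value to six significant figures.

S_1 ≈ 327.455

The integral term ∫_12^33 x·e^(−x/58) dx = 313.269.
½[f(12) + f(33)] = ½[9.75725 + 18.6817] = 14.2195.
Running total after boundary: 327.488.
Correction k=1: B_{2}/2! · (f^{(1)}(33) − f^{(1)}(12)) = 1/12 · (0.244013 − 0.644875) = -0.0334052.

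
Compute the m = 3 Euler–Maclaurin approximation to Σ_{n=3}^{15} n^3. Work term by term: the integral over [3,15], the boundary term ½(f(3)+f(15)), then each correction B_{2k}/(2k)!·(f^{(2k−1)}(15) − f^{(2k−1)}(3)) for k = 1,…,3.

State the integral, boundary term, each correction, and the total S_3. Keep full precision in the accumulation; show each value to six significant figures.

The integral term ∫_3^15 x^3 dx = 12636.0.
½[f(3) + f(15)] = ½[27.0000 + 3375.00] = 1701.00.
Running total after boundary: 14337.0.
k=1: B_{2}/(2)! × [f^{(1)}(15) − f^{(1)}(3)] = 1/12 × (675.000 − 27.0000) = 54.0000.
Partial sum through k=1: 14391.0.
k=2: B_{4}/(4)! × [f^{(3)}(15) − f^{(3)}(3)] = −1/720 × (6.00000 − 6.00000) = 0.00000.
Partial sum through k=2: 14391.0.
k=3: B_{6}/(6)! × [f^{(5)}(15) − f^{(5)}(3)] = 1/30240 × (0.00000 − 0.00000) = 0.00000.

S_3 ≈ 14391.0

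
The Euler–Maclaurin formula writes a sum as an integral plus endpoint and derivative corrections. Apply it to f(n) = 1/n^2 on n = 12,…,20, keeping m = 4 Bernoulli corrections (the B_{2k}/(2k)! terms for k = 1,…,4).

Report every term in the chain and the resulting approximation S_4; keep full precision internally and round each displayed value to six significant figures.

Integral: ∫_12^20 1/x^2 dx = 0.0333333.
½[f(12) + f(20)] = ½[0.00694444 + 0.00250000] = 0.00472222.
So far: 0.0380556.
Order-1 term: 1/12 · (-0.000250000 − (-0.00115741)) = 7.56173e-05.
Partial sum through k=1: 0.0381312.
Order-2 term: −1/720 · (-7.50000e-06 − (-9.64506e-05)) = -1.23543e-07.
Partial sum through k=2: 0.0381310.
Order-3 term: 1/30240 · (-5.62500e-07 − (-2.00939e-05)) = 6.45879e-10.
Partial sum through k=3: 0.0381310.
Order-4 term: −1/1209600 · (-7.87500e-08 − (-7.81429e-06)) = -6.39512e-12.

S_4 ≈ 0.0381310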